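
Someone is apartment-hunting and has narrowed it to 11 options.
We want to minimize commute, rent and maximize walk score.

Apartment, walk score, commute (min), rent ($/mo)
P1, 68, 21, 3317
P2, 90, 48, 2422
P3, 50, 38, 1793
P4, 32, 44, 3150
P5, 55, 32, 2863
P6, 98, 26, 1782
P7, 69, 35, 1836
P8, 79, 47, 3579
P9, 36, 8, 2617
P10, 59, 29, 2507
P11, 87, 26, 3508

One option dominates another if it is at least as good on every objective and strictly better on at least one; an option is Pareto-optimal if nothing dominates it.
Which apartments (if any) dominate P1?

P2: worse on commute (48 vs 21).
P3: worse on walk score (50 vs 68).
P4: worse on walk score (32 vs 68).
P5: worse on walk score (55 vs 68).
P6: worse on commute (26 vs 21).
P7: worse on commute (35 vs 21).
P8: worse on commute (47 vs 21).
P9: worse on walk score (36 vs 68).
P10: worse on walk score (59 vs 68).
P11: worse on commute (26 vs 21).
No option dominates P1.

none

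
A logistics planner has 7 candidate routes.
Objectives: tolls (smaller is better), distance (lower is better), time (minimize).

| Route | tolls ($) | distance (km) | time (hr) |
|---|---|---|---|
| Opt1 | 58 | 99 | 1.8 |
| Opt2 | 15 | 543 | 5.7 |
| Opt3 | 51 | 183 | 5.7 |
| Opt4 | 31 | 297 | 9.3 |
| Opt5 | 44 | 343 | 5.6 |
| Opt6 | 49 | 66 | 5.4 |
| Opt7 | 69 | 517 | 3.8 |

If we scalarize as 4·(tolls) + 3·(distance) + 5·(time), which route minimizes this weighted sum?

Opt1: 4·58 + 3·99 + 5·1.8 = 538.0
Opt2: 4·15 + 3·543 + 5·5.7 = 1717.5
Opt3: 4·51 + 3·183 + 5·5.7 = 781.5
Opt4: 4·31 + 3·297 + 5·9.3 = 1061.5
Opt5: 4·44 + 3·343 + 5·5.6 = 1233.0
Opt6: 4·49 + 3·66 + 5·5.4 = 421.0
Opt7: 4·69 + 3·517 + 5·3.8 = 1846.0
Lowest: Opt6 at 421.0.

Opt6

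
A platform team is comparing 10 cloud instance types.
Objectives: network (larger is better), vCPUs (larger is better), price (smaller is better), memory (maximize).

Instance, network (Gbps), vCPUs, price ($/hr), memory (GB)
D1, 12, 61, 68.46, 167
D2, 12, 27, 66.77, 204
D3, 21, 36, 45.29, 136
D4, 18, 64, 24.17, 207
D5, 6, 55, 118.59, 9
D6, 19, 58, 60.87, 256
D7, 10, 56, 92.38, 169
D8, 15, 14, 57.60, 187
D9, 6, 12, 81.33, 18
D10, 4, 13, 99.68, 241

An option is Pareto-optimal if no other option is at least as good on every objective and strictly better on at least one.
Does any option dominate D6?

No

D1: worse on network (12 vs 19).
D2: worse on network (12 vs 19).
D3: worse on vCPUs (36 vs 58).
D4: worse on network (18 vs 19).
D5: worse on network (6 vs 19).
D7: worse on network (10 vs 19).
D8: worse on network (15 vs 19).
D9: worse on network (6 vs 19).
D10: worse on network (4 vs 19).
No option is at least as good as D6 on every objective and strictly better on one.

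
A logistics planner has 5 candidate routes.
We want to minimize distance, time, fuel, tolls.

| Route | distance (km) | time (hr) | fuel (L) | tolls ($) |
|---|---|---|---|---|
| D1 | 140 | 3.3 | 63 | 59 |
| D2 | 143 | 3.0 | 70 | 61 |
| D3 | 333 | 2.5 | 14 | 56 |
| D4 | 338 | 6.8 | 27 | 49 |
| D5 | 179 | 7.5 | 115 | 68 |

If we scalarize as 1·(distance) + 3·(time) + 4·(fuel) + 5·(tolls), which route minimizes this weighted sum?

D3

D1: 1·140 + 3·3.3 + 4·63 + 5·59 = 696.9
D2: 1·143 + 3·3.0 + 4·70 + 5·61 = 737.0
D3: 1·333 + 3·2.5 + 4·14 + 5·56 = 676.5
D4: 1·338 + 3·6.8 + 4·27 + 5·49 = 711.4
D5: 1·179 + 3·7.5 + 4·115 + 5·68 = 1001.5
Lowest: D3 at 676.5.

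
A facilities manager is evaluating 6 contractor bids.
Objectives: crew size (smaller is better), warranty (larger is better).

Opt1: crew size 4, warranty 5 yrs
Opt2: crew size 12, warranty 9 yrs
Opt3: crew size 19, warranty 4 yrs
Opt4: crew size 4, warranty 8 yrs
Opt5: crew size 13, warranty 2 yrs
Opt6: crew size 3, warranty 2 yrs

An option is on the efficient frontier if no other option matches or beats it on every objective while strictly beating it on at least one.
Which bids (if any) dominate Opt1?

Opt4: crew size 4≤4, warranty 8≥5 — dominates Opt1.
Others (Opt2, Opt3, Opt5, Opt6) are each worse than Opt1 on at least one objective.

Opt4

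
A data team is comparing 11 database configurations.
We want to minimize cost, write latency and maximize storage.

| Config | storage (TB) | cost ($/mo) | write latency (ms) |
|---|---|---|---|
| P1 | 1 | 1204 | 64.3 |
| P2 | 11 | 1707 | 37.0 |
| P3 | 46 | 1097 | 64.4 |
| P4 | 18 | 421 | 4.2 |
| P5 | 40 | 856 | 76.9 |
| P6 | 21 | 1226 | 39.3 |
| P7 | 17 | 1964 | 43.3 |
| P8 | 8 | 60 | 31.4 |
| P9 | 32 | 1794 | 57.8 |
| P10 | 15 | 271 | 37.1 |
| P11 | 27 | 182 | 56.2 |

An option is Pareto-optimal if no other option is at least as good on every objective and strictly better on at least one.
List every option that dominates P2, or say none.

P4

P4: storage 18≥11, cost 421≤1707, write latency 4.2≤37.0 — dominates P2.
Others (P1, P3, P5, P6, P7, P8, P9, P10, P11) are each worse than P2 on at least one objective.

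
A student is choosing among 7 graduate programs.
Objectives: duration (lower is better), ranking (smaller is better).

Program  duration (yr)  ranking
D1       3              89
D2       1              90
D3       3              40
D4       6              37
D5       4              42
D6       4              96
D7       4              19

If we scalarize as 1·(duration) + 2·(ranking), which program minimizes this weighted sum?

D1: 1·3 + 2·89 = 181
D2: 1·1 + 2·90 = 181
D3: 1·3 + 2·40 = 83
D4: 1·6 + 2·37 = 80
D5: 1·4 + 2·42 = 88
D6: 1·4 + 2·96 = 196
D7: 1·4 + 2·19 = 42
Lowest: D7 at 42.

D7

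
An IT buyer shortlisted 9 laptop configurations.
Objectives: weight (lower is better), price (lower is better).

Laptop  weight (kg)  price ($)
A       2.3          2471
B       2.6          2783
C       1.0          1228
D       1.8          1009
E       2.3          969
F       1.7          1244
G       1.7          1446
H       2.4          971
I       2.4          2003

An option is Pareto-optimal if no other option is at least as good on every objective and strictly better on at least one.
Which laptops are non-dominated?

A: dominated by C (weight 1.0≤2.3, price 1228≤2471).
B: dominated by A (weight 2.3≤2.6, price 2471≤2783).
C: not dominated (best weight).
D: not dominated.
E: not dominated (best price).
F: dominated by C (weight 1.0≤1.7, price 1228≤1244).
G: dominated by C (weight 1.0≤1.7, price 1228≤1446).
H: dominated by E (weight 2.3≤2.4, price 969≤971).
I: dominated by C (weight 1.0≤2.4, price 1228≤2003).

C, D, E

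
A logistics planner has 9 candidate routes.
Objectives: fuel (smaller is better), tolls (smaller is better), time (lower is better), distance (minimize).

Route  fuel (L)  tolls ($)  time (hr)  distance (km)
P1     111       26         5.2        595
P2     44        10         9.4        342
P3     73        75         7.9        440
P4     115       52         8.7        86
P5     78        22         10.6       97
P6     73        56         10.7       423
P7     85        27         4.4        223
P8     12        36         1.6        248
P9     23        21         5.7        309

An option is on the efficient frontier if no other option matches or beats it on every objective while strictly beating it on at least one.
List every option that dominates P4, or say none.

P1: worse on distance (595 vs 86).
P2: worse on time (9.4 vs 8.7).
P3: worse on tolls (75 vs 52).
P5: worse on time (10.6 vs 8.7).
P6: worse on tolls (56 vs 52).
P7: worse on distance (223 vs 86).
P8: worse on distance (248 vs 86).
P9: worse on distance (309 vs 86).
No option dominates P4.

none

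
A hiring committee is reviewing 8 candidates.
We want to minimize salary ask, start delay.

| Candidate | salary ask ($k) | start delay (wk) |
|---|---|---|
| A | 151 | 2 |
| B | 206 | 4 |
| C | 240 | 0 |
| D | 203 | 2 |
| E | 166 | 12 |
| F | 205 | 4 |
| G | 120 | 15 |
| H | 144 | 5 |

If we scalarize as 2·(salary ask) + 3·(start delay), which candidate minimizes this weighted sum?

A: 2·151 + 3·2 = 308
B: 2·206 + 3·4 = 424
C: 2·240 + 3·0 = 480
D: 2·203 + 3·2 = 412
E: 2·166 + 3·12 = 368
F: 2·205 + 3·4 = 422
G: 2·120 + 3·15 = 285
H: 2·144 + 3·5 = 303
Lowest: G at 285.

G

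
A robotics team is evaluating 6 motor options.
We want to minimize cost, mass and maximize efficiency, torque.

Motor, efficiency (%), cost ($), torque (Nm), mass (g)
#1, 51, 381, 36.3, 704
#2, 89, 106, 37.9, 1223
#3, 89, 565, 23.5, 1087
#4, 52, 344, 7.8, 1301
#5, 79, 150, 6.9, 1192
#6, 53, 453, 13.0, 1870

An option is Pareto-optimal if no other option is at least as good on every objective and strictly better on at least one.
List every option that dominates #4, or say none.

#2

#2: efficiency 89≥52, cost 106≤344, torque 37.9≥7.8, mass 1223≤1301 — dominates #4.
Others (#1, #3, #5, #6) are each worse than #4 on at least one objective.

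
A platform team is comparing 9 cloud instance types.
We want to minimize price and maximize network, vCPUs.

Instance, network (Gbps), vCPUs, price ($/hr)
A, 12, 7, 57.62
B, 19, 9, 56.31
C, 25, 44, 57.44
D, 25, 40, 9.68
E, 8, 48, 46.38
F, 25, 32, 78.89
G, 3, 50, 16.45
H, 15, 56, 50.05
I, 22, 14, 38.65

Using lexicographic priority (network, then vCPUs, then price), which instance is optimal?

First maximize network: best is 25, kept {C, D, F}.
Then maximize vCPUs: best is 44, kept {C}.

C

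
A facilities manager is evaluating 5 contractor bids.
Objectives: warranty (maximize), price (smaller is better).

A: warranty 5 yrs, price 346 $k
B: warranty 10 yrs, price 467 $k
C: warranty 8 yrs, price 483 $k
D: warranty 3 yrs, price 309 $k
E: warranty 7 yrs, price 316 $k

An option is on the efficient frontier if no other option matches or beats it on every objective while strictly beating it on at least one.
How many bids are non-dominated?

A: dominated by E (warranty 7≥5, price 316≤346).
B: not dominated (best warranty).
C: dominated by B (warranty 10≥8, price 467≤483).
D: not dominated (best price).
E: not dominated.
Pareto-optimal: B, D, E → 3.

3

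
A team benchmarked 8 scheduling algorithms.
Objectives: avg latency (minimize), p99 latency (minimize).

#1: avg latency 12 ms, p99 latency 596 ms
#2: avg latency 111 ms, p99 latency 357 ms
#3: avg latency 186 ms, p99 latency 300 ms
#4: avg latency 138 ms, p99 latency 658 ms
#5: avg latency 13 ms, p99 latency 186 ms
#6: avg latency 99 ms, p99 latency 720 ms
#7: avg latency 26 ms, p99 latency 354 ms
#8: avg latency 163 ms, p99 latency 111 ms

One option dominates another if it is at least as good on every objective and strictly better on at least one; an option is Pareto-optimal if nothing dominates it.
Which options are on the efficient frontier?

#1: not dominated (best avg latency).
#2: dominated by #5 (avg latency 13≤111, p99 latency 186≤357).
#3: dominated by #5 (avg latency 13≤186, p99 latency 186≤300).
#4: dominated by #1 (avg latency 12≤138, p99 latency 596≤658).
#5: not dominated.
#6: dominated by #1 (avg latency 12≤99, p99 latency 596≤720).
#7: dominated by #5 (avg latency 13≤26, p99 latency 186≤354).
#8: not dominated (best p99 latency).

#1, #5, #8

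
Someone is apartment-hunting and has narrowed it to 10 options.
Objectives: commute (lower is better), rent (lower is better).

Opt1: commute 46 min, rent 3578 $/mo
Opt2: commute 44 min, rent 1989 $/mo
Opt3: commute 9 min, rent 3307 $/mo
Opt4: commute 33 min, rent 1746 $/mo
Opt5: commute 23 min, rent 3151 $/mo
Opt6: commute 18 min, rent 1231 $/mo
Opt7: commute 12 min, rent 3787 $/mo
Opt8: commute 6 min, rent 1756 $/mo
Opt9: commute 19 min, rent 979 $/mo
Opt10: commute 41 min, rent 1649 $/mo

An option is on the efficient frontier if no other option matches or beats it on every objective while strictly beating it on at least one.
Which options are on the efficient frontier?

Opt1: dominated by Opt2 (commute 44≤46, rent 1989≤3578).
Opt2: dominated by Opt4 (commute 33≤44, rent 1746≤1989).
Opt3: dominated by Opt8 (commute 6≤9, rent 1756≤3307).
Opt4: dominated by Opt6 (commute 18≤33, rent 1231≤1746).
Opt5: dominated by Opt6 (commute 18≤23, rent 1231≤3151).
Opt6: not dominated.
Opt7: dominated by Opt3 (commute 9≤12, rent 3307≤3787).
Opt8: not dominated (best commute).
Opt9: not dominated (best rent).
Opt10: dominated by Opt6 (commute 18≤41, rent 1231≤1649).

Opt6, Opt8, Opt9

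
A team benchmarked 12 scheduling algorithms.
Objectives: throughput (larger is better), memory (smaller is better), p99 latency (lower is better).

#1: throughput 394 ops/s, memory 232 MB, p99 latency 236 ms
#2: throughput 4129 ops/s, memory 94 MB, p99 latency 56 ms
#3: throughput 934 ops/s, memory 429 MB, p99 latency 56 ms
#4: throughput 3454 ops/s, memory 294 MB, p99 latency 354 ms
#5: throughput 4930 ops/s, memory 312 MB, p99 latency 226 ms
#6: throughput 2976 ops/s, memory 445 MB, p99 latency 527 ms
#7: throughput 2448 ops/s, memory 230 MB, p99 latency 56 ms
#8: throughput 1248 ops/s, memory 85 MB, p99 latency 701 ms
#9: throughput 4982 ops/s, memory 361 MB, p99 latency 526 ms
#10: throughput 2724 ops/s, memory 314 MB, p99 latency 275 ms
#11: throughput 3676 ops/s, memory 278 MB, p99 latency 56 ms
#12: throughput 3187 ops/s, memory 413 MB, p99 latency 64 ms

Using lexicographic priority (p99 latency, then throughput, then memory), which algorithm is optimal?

First minimize p99 latency: best is 56, kept {#2, #3, #7, #11}.
Then maximize throughput: best is 4129, kept {#2}.

#2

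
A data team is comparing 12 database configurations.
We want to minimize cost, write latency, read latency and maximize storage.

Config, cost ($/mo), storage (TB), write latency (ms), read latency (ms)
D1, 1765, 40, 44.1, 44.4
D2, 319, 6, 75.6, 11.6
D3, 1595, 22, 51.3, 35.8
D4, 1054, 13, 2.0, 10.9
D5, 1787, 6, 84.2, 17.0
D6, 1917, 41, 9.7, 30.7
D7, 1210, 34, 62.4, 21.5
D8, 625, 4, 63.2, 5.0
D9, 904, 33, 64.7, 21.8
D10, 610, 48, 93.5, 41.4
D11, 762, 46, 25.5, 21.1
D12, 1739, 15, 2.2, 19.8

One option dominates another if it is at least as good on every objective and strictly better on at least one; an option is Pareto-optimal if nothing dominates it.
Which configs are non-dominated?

D1: dominated by D11 (cost 762≤1765, storage 46≥40, write latency 25.5≤44.1, read latency 21.1≤44.4).
D2: not dominated (best cost).
D3: dominated by D11 (cost 762≤1595, storage 46≥22, write latency 25.5≤51.3, read latency 21.1≤35.8).
D4: not dominated (best write latency).
D5: dominated by D2 (cost 319≤1787, storage 6≥6, write latency 75.6≤84.2, read latency 11.6≤17.0).
D6: not dominated.
D7: dominated by D11 (cost 762≤1210, storage 46≥34, write latency 25.5≤62.4, read latency 21.1≤21.5).
D8: not dominated (best read latency).
D9: dominated by D11 (cost 762≤904, storage 46≥33, write latency 25.5≤64.7, read latency 21.1≤21.8).
D10: not dominated (best storage).
D11: not dominated.
D12: not dominated.

D2, D4, D6, D8, D10, D11, D12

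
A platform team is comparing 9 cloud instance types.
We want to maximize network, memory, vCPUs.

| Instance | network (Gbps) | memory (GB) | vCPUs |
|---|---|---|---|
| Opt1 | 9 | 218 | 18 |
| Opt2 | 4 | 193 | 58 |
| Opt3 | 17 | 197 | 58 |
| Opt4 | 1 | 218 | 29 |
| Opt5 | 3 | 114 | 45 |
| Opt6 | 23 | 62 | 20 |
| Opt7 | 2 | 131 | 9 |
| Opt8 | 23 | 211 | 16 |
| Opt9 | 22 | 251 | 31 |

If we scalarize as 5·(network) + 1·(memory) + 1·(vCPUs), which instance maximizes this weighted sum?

Opt1: 5·9 + 1·218 + 1·18 = 281
Opt2: 5·4 + 1·193 + 1·58 = 271
Opt3: 5·17 + 1·197 + 1·58 = 340
Opt4: 5·1 + 1·218 + 1·29 = 252
Opt5: 5·3 + 1·114 + 1·45 = 174
Opt6: 5·23 + 1·62 + 1·20 = 197
Opt7: 5·2 + 1·131 + 1·9 = 150
Opt8: 5·23 + 1·211 + 1·16 = 342
Opt9: 5·22 + 1·251 + 1·31 = 392
Highest: Opt9 at 392.

Opt9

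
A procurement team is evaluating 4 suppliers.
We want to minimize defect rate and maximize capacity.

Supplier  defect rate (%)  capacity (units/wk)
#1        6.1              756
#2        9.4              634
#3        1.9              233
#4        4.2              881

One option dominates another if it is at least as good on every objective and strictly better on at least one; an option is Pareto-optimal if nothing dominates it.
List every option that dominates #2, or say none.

#1: defect rate 6.1≤9.4, capacity 756≥634 — dominates #2.
#4: defect rate 4.2≤9.4, capacity 881≥634 — dominates #2.
Others (#3) are each worse than #2 on at least one objective.

#1, #4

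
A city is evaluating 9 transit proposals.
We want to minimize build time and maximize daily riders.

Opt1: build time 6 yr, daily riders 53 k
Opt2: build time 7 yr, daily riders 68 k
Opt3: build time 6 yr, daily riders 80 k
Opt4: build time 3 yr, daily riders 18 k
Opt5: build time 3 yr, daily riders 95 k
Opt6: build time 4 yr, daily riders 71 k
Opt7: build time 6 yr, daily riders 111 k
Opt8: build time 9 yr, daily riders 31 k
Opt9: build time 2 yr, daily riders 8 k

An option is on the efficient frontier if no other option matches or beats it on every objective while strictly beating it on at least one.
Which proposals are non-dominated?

Opt5, Opt7, Opt9

Opt1: dominated by Opt3 (build time 6≤6, daily riders 80≥53).
Opt2: dominated by Opt3 (build time 6≤7, daily riders 80≥68).
Opt3: dominated by Opt5 (build time 3≤6, daily riders 95≥80).
Opt4: dominated by Opt5 (build time 3≤3, daily riders 95≥18).
Opt5: not dominated.
Opt6: dominated by Opt5 (build time 3≤4, daily riders 95≥71).
Opt7: not dominated (best daily riders).
Opt8: dominated by Opt1 (build time 6≤9, daily riders 53≥31).
Opt9: not dominated (best build time).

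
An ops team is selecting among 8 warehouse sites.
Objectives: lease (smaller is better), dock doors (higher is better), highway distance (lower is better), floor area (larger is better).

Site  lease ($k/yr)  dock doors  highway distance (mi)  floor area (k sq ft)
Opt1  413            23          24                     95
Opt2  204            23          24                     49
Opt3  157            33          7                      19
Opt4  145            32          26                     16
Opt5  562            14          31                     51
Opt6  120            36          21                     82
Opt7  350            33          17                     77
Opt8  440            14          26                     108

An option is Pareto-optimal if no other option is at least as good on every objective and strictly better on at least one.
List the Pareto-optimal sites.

Opt1, Opt3, Opt6, Opt7, Opt8

Opt1: not dominated.
Opt2: dominated by Opt6 (lease 120≤204, dock doors 36≥23, highway distance 21≤24, floor area 82≥49).
Opt3: not dominated (best highway distance).
Opt4: dominated by Opt6 (lease 120≤145, dock doors 36≥32, highway distance 21≤26, floor area 82≥16).
Opt5: dominated by Opt1 (lease 413≤562, dock doors 23≥14, highway distance 24≤31, floor area 95≥51).
Opt6: not dominated (best lease).
Opt7: not dominated.
Opt8: not dominated (best floor area).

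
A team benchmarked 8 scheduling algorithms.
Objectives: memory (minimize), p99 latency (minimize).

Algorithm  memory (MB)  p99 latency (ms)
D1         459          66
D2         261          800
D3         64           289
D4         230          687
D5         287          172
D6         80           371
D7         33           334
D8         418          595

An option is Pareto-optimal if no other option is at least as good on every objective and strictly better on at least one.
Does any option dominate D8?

Yes

D3 vs D8: memory 64≤418, p99 latency 289≤595 — D3 is at least as good on every objective and strictly better on at least one, so D3 dominates D8.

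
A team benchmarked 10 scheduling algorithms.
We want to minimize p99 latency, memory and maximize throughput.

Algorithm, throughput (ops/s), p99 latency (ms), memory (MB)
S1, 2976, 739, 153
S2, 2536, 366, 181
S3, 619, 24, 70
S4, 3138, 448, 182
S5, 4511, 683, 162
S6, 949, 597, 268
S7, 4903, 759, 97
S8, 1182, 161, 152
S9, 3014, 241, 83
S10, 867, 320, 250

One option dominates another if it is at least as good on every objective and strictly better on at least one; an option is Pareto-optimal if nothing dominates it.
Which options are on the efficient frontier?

S3, S4, S5, S7, S8, S9

S1: dominated by S9 (throughput 3014≥2976, p99 latency 241≤739, memory 83≤153).
S2: dominated by S9 (throughput 3014≥2536, p99 latency 241≤366, memory 83≤181).
S3: not dominated (best p99 latency).
S4: not dominated.
S5: not dominated.
S6: dominated by S2 (throughput 2536≥949, p99 latency 366≤597, memory 181≤268).
S7: not dominated (best throughput).
S8: not dominated.
S9: not dominated.
S10: dominated by S8 (throughput 1182≥867, p99 latency 161≤320, memory 152≤250).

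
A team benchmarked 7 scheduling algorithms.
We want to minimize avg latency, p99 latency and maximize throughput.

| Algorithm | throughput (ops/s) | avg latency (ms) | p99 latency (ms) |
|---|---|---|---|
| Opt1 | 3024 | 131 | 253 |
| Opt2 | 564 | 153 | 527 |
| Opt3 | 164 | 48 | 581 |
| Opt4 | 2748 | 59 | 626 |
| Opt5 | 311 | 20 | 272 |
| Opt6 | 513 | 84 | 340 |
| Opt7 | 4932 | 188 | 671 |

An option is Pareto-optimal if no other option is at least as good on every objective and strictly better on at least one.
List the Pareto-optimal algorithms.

Opt1, Opt4, Opt5, Opt6, Opt7

Opt1: not dominated (best p99 latency).
Opt2: dominated by Opt1 (throughput 3024≥564, avg latency 131≤153, p99 latency 253≤527).
Opt3: dominated by Opt5 (throughput 311≥164, avg latency 20≤48, p99 latency 272≤581).
Opt4: not dominated.
Opt5: not dominated (best avg latency).
Opt6: not dominated.
Opt7: not dominated (best throughput).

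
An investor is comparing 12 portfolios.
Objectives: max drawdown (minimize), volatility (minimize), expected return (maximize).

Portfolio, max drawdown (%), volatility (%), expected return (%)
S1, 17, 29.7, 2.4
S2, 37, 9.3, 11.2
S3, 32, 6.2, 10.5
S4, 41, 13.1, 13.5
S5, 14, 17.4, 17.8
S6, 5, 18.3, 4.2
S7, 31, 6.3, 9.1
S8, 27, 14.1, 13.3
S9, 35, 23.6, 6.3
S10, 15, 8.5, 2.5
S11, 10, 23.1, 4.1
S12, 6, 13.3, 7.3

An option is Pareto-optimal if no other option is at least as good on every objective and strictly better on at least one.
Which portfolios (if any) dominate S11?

S6, S12

S6: max drawdown 5≤10, volatility 18.3≤23.1, expected return 4.2≥4.1 — dominates S11.
S12: max drawdown 6≤10, volatility 13.3≤23.1, expected return 7.3≥4.1 — dominates S11.
Others (S1, S2, S3, S4, S5, S7, S8, S9, S10) are each worse than S11 on at least one objective.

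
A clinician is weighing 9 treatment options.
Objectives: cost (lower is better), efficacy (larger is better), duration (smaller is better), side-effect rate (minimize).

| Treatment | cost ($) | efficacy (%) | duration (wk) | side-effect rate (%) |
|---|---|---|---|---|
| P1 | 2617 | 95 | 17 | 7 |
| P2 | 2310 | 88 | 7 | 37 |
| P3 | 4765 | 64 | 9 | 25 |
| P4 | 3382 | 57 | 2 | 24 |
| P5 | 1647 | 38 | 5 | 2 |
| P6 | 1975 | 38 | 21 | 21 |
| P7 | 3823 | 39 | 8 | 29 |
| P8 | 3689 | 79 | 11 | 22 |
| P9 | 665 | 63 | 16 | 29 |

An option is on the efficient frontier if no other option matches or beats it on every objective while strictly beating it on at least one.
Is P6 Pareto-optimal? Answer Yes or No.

P5 vs P6: cost 1647≤1975, efficacy 38≥38, duration 5≤21, side-effect rate 2≤21 — P5 is at least as good on every objective and strictly better on at least one, so P5 dominates P6.

No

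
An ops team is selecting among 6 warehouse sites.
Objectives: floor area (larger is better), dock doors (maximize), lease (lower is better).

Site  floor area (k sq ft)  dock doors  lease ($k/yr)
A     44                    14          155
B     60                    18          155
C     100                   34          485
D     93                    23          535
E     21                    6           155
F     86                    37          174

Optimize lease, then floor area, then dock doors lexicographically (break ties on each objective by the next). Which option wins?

First minimize lease: best is 155, kept {A, B, E}.
Then maximize floor area: best is 60, kept {B}.

B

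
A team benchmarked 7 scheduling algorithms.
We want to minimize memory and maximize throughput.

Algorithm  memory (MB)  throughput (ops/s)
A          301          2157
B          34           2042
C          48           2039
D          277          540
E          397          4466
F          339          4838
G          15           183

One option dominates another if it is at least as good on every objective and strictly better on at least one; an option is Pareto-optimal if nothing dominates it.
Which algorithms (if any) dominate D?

B, C

B: memory 34≤277, throughput 2042≥540 — dominates D.
C: memory 48≤277, throughput 2039≥540 — dominates D.
Others (A, E, F, G) are each worse than D on at least one objective.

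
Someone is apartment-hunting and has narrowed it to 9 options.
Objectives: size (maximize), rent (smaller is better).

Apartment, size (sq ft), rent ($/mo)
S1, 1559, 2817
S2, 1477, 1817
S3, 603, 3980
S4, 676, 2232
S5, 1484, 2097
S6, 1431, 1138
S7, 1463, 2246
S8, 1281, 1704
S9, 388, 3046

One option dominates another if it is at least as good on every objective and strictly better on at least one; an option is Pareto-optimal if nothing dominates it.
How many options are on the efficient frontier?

4

S1: not dominated (best size).
S2: not dominated.
S3: dominated by S1 (size 1559≥603, rent 2817≤3980).
S4: dominated by S2 (size 1477≥676, rent 1817≤2232).
S5: not dominated.
S6: not dominated (best rent).
S7: dominated by S2 (size 1477≥1463, rent 1817≤2246).
S8: dominated by S6 (size 1431≥1281, rent 1138≤1704).
S9: dominated by S1 (size 1559≥388, rent 2817≤3046).
Pareto-optimal: S1, S2, S5, S6 → 4.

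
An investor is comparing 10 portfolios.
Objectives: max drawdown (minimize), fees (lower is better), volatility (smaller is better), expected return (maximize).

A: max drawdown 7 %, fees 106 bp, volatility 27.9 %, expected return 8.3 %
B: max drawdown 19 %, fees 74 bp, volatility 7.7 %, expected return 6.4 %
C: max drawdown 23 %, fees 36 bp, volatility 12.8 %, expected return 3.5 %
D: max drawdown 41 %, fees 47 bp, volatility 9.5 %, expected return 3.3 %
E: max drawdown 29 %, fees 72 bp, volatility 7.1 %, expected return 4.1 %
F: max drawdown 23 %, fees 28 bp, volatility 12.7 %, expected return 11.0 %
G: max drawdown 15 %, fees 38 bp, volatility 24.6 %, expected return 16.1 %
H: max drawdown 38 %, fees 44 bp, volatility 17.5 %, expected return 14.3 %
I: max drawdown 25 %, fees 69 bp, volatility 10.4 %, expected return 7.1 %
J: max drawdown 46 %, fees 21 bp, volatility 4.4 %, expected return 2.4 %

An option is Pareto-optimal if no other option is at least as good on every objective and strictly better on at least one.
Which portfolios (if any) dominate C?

F: max drawdown 23≤23, fees 28≤36, volatility 12.7≤12.8, expected return 11.0≥3.5 — dominates C.
Others (A, B, D, E, G, H, I, J) are each worse than C on at least one objective.

F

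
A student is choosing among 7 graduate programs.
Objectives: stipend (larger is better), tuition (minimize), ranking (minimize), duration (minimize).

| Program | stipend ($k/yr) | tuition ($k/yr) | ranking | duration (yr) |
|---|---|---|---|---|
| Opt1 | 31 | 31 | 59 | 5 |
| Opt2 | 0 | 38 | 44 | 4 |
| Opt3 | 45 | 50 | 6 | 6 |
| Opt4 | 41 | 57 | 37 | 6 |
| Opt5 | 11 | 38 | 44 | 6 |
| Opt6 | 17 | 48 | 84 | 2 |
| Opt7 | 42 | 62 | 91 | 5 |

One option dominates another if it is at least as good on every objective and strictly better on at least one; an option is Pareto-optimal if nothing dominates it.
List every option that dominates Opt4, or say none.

Opt3

Opt3: stipend 45≥41, tuition 50≤57, ranking 6≤37, duration 6≤6 — dominates Opt4.
Others (Opt1, Opt2, Opt5, Opt6, Opt7) are each worse than Opt4 on at least one objective.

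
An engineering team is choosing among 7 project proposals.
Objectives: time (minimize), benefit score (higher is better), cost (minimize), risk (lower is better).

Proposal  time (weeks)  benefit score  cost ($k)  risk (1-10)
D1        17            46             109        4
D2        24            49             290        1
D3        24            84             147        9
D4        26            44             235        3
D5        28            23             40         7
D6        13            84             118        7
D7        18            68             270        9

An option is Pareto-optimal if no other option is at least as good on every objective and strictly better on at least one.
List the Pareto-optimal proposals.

D1, D2, D4, D5, D6

D1: not dominated.
D2: not dominated (best risk).
D3: dominated by D6 (time 13≤24, benefit score 84≥84, cost 118≤147, risk 7≤9).
D4: not dominated.
D5: not dominated (best cost).
D6: not dominated (best time).
D7: dominated by D6 (time 13≤18, benefit score 84≥68, cost 118≤270, risk 7≤9).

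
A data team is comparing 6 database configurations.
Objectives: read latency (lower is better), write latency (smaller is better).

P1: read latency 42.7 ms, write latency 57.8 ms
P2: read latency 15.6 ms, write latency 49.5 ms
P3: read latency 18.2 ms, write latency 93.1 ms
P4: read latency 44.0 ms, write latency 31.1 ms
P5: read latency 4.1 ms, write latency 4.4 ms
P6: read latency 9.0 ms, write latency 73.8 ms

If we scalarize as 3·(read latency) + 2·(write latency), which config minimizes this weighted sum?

P5

P1: 3·42.7 + 2·57.8 = 243.7
P2: 3·15.6 + 2·49.5 = 145.8
P3: 3·18.2 + 2·93.1 = 240.8
P4: 3·44.0 + 2·31.1 = 194.2
P5: 3·4.1 + 2·4.4 = 21.1
P6: 3·9.0 + 2·73.8 = 174.6
Lowest: P5 at 21.1.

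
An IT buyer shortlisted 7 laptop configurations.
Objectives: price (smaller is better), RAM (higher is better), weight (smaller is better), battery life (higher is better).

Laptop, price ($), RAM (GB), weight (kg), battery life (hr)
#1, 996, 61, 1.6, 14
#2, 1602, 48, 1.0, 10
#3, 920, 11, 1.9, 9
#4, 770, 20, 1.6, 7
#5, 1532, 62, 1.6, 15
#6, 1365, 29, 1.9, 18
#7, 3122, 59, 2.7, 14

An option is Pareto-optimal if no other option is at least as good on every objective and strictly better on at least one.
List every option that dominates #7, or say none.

#1, #5

#1: price 996≤3122, RAM 61≥59, weight 1.6≤2.7, battery life 14≥14 — dominates #7.
#5: price 1532≤3122, RAM 62≥59, weight 1.6≤2.7, battery life 15≥14 — dominates #7.
Others (#2, #3, #4, #6) are each worse than #7 on at least one objective.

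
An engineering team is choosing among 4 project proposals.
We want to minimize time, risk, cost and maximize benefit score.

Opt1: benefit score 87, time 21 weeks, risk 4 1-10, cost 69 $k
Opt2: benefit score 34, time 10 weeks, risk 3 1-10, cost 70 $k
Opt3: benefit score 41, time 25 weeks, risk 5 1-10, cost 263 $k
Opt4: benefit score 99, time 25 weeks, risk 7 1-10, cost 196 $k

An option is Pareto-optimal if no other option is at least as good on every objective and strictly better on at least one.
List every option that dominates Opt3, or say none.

Opt1

Opt1: benefit score 87≥41, time 21≤25, risk 4≤5, cost 69≤263 — dominates Opt3.
Others (Opt2, Opt4) are each worse than Opt3 on at least one objective.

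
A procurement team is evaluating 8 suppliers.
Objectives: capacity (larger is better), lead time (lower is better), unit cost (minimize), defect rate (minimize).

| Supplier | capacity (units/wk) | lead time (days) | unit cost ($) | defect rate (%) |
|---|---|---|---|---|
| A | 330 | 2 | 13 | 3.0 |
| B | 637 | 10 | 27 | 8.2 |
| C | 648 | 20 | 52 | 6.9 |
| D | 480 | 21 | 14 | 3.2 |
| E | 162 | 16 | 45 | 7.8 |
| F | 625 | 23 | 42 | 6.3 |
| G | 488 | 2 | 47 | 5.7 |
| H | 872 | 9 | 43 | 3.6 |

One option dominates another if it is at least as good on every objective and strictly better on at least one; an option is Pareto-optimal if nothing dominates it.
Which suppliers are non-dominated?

A, B, D, F, G, H

A: not dominated (best unit cost).
B: not dominated.
C: dominated by H (capacity 872≥648, lead time 9≤20, unit cost 43≤52, defect rate 3.6≤6.9).
D: not dominated.
E: dominated by A (capacity 330≥162, lead time 2≤16, unit cost 13≤45, defect rate 3.0≤7.8).
F: not dominated.
G: not dominated.
H: not dominated (best capacity).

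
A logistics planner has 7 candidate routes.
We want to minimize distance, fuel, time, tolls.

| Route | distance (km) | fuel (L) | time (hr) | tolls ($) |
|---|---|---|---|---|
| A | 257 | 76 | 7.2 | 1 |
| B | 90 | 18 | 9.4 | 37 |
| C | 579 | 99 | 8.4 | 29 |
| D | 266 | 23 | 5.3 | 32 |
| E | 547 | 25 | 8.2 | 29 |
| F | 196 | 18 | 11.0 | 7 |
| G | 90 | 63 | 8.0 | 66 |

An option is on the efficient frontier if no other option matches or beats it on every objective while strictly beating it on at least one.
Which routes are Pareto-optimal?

A, B, D, E, F, G

A: not dominated (best tolls).
B: not dominated.
C: dominated by A (distance 257≤579, fuel 76≤99, time 7.2≤8.4, tolls 1≤29).
D: not dominated (best time).
E: not dominated.
F: not dominated.
G: not dominated.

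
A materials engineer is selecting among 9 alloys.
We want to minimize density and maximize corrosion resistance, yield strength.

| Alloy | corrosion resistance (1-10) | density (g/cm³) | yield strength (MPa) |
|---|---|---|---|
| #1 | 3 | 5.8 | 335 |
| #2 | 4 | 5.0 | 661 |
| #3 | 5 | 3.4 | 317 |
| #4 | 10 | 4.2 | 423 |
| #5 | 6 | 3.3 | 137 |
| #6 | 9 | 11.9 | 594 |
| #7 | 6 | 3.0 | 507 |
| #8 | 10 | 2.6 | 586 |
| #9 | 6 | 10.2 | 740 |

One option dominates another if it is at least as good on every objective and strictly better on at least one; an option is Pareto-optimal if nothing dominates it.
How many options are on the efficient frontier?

4

#1: dominated by #2 (corrosion resistance 4≥3, density 5.0≤5.8, yield strength 661≥335).
#2: not dominated.
#3: dominated by #7 (corrosion resistance 6≥5, density 3.0≤3.4, yield strength 507≥317).
#4: dominated by #8 (corrosion resistance 10≥10, density 2.6≤4.2, yield strength 586≥423).
#5: dominated by #7 (corrosion resistance 6≥6, density 3.0≤3.3, yield strength 507≥137).
#6: not dominated.
#7: dominated by #8 (corrosion resistance 10≥6, density 2.6≤3.0, yield strength 586≥507).
#8: not dominated (best density).
#9: not dominated (best yield strength).
Pareto-optimal: #2, #6, #8, #9 → 4.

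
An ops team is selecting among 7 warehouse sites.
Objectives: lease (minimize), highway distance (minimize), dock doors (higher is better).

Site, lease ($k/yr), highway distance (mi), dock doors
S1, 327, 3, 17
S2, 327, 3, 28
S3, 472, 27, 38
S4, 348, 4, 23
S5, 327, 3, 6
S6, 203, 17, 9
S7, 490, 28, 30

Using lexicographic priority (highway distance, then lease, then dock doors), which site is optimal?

S2

First minimize highway distance: best is 3, kept {S1, S2, S5}.
Then minimize lease: best is 327, kept {S1, S2, S5}.
Then maximize dock doors: best is 28, kept {S2}.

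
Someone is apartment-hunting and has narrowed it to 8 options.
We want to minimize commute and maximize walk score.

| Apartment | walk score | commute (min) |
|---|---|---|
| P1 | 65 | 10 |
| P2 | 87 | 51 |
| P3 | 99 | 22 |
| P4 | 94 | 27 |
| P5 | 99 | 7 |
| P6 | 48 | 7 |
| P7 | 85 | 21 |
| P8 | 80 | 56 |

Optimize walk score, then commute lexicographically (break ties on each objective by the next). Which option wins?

P5

First maximize walk score: best is 99, kept {P3, P5}.
Then minimize commute: best is 7, kept {P5}.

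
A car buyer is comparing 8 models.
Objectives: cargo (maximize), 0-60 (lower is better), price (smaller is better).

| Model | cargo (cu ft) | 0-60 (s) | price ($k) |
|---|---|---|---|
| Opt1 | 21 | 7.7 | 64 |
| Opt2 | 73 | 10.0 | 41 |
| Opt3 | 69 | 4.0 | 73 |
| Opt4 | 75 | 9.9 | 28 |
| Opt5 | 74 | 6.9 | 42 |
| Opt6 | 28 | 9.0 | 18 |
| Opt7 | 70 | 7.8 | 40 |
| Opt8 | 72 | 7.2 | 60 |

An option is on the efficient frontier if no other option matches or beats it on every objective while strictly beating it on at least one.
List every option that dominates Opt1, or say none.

Opt5, Opt8

Opt5: cargo 74≥21, 0-60 6.9≤7.7, price 42≤64 — dominates Opt1.
Opt8: cargo 72≥21, 0-60 7.2≤7.7, price 60≤64 — dominates Opt1.
Others (Opt2, Opt3, Opt4, Opt6, Opt7) are each worse than Opt1 on at least one objective.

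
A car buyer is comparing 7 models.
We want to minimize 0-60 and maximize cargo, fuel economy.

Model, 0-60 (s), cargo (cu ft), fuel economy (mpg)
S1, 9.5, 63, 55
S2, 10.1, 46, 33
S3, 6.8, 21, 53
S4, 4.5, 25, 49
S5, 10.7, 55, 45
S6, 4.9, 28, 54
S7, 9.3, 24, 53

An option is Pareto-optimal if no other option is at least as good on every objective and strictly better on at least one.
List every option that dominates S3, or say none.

S6: 0-60 4.9≤6.8, cargo 28≥21, fuel economy 54≥53 — dominates S3.
Others (S1, S2, S4, S5, S7) are each worse than S3 on at least one objective.

S6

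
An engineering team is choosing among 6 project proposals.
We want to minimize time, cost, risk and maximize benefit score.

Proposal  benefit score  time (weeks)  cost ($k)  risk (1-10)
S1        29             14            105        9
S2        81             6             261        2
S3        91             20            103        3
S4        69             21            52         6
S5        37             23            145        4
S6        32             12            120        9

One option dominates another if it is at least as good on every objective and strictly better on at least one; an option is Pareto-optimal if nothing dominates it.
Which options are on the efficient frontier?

S1: not dominated.
S2: not dominated (best time).
S3: not dominated (best benefit score).
S4: not dominated (best cost).
S5: dominated by S3 (benefit score 91≥37, time 20≤23, cost 103≤145, risk 3≤4).
S6: not dominated.

S1, S2, S3, S4, S6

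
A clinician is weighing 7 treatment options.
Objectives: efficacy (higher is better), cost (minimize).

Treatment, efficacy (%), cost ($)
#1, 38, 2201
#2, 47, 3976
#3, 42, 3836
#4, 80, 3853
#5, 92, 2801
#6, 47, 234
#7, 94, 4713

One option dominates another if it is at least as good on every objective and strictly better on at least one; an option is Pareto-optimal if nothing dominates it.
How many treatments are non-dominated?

#1: dominated by #6 (efficacy 47≥38, cost 234≤2201).
#2: dominated by #4 (efficacy 80≥47, cost 3853≤3976).
#3: dominated by #5 (efficacy 92≥42, cost 2801≤3836).
#4: dominated by #5 (efficacy 92≥80, cost 2801≤3853).
#5: not dominated.
#6: not dominated (best cost).
#7: not dominated (best efficacy).
Pareto-optimal: #5, #6, #7 → 3.

3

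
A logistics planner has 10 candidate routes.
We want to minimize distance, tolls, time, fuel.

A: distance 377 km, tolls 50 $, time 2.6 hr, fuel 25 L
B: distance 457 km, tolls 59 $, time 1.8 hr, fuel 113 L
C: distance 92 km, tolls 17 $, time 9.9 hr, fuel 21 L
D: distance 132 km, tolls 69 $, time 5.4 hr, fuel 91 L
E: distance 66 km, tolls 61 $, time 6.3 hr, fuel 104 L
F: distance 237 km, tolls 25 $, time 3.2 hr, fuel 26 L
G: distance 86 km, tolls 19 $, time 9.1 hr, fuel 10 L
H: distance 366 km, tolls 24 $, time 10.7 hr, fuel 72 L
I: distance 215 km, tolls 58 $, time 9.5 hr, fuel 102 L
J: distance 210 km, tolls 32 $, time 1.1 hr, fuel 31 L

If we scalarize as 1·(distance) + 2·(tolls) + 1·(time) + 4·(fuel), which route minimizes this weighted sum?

A: 1·377 + 2·50 + 1·2.6 + 4·25 = 579.6
B: 1·457 + 2·59 + 1·1.8 + 4·113 = 1028.8
C: 1·92 + 2·17 + 1·9.9 + 4·21 = 219.9
D: 1·132 + 2·69 + 1·5.4 + 4·91 = 639.4
E: 1·66 + 2·61 + 1·6.3 + 4·104 = 610.3
F: 1·237 + 2·25 + 1·3.2 + 4·26 = 394.2
G: 1·86 + 2·19 + 1·9.1 + 4·10 = 173.1
H: 1·366 + 2·24 + 1·10.7 + 4·72 = 712.7
I: 1·215 + 2·58 + 1·9.5 + 4·102 = 748.5
J: 1·210 + 2·32 + 1·1.1 + 4·31 = 399.1
Lowest: G at 173.1.

G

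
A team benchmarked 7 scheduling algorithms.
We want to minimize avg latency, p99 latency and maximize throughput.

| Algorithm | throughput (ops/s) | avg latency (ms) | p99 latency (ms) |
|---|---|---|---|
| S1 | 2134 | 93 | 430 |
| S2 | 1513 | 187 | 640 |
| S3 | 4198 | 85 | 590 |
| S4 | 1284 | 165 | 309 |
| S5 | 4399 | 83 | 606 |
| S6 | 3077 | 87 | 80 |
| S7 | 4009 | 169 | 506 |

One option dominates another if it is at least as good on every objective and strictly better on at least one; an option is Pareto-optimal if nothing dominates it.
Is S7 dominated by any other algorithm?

S1: worse on throughput (2134 vs 4009).
S2: worse on throughput (1513 vs 4009).
S3: worse on p99 latency (590 vs 506).
S4: worse on throughput (1284 vs 4009).
S5: worse on p99 latency (606 vs 506).
S6: worse on throughput (3077 vs 4009).
No option is at least as good as S7 on every objective and strictly better on one.

No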